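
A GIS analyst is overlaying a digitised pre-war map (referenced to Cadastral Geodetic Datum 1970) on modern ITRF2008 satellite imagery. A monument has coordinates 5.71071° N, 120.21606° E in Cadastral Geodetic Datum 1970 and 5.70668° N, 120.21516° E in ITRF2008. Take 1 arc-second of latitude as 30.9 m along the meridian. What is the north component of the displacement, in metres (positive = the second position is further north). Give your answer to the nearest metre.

Δφ = 5.70668° − 5.71071° = -0.00403°; Δλ = 120.21516° − 120.21606° = -0.00090°.
1° of latitude = 3600 × 30.90 = 111240 m.
ΔN = Δφ × 111240 = -448.3 m; ΔE = Δλ × 111240 × cos(5.71071°) = -0.00090 × 111240 × 0.995037 = -99.6 m.

ΔN = -448 m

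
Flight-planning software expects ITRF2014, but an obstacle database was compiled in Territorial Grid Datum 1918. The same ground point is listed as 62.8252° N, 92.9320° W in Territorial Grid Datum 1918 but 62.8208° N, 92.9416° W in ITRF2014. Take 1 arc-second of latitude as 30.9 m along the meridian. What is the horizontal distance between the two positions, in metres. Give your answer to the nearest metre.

Δφ = 62.8208° − 62.8252° = -0.0044°; Δλ = -92.9416° − -92.9320° = -0.0096°.
1° of latitude = 3600 × 30.90 = 111240 m.
ΔN = Δφ × 111240 = -489.5 m; ΔE = Δλ × 111240 × cos(62.8252°) = -0.0096 × 111240 × 0.456707 = -487.7 m.
Distance = √(ΔE² + ΔN²) = √((-487.7)² + (-489.5)²) = 691.0 m.

691 m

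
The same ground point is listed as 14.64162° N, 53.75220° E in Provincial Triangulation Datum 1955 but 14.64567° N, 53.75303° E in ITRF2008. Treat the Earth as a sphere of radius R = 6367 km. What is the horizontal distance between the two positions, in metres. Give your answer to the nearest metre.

459 m

Δφ = 14.64567° − 14.64162° = +0.00405°; Δλ = 53.75303° − 53.75220° = +0.00083°.
1° along a meridian = πR/180 = 111125 m.
ΔN = Δφ × 111125 = 450.1 m; ΔE = Δλ × 111125 × cos(14.64162°) = +0.00083 × 111125 × 0.967526 = 89.2 m.
Distance = √(ΔE² + ΔN²) = √(89.2² + 450.1²) = 458.8 m.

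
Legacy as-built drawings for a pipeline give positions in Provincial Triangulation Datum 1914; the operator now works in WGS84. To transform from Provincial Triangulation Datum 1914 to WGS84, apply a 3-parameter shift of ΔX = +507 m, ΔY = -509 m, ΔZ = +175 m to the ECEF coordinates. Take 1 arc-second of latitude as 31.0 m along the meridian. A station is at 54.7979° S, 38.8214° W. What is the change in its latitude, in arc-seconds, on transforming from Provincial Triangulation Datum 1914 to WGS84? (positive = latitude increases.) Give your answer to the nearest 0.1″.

sin φ = -0.817124, cos φ = 0.576462, sin λ = -0.626895, cos λ = 0.779104.
North component: ΔN = −sin φ cos λ·ΔX − sin φ sin λ·ΔY + cos φ·ΔZ = −(-0.817124)(0.779104)(507) − (-0.817124)(-0.626895)(-509) + (0.576462)(175) = 684.39 m.
1° of latitude spans 3600 × 31.00 = 111600 m, so Δφ = 684.39 / 111600 × 3600 = 22.077″.

Δφ = 22.1″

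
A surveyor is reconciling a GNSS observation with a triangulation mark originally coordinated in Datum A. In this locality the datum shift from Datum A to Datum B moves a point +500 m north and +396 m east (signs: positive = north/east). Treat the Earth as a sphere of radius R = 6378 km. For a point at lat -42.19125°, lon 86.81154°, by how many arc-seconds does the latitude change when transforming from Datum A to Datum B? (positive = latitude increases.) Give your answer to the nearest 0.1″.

On a sphere of radius R, 1 rad of latitude = R, so Δφ = ΔN / R = 500.0 / 6378000 = 7.8394e-05 rad = 16.170″.

Δφ = 16.2″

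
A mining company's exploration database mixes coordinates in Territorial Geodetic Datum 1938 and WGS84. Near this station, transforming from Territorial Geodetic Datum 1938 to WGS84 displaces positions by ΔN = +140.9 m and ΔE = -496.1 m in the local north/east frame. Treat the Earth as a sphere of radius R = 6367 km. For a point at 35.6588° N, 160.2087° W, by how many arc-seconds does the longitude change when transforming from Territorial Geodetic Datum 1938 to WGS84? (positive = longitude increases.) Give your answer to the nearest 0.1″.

At latitude 35.6588°, cos φ = 0.812503.
One radian of longitude at latitude φ spans R cos φ, so Δλ = ΔE / (R cos φ) = -496.1 / (6367000 × 0.812503) = -9.5898e-05 rad = -19.780″.

Δλ = -19.8″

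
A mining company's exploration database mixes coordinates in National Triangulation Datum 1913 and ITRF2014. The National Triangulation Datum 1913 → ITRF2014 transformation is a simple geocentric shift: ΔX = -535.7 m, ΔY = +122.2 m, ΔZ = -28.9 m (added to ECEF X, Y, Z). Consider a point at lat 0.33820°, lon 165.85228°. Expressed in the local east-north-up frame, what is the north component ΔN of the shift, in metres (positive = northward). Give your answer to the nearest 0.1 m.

ΔN = -32.1 m

The local north axis is (−sin φ cos λ, −sin φ sin λ, cos φ), giving ΔN = -3.066 − 0.176 − 28.899 = -32.14 m.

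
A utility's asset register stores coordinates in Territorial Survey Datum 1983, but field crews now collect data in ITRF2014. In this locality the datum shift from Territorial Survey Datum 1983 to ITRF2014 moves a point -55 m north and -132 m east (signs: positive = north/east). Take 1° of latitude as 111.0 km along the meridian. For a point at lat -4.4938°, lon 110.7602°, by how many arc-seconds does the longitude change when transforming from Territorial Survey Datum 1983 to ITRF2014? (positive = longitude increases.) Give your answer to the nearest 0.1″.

At latitude -4.4938°, cos φ = 0.996926.
1° of longitude at this latitude = 111.0 × cos φ = 110.66 km, so Δλ = -132.0 / 110658.8 = -0.0011929° = -4.294″.

Δλ = -4.3″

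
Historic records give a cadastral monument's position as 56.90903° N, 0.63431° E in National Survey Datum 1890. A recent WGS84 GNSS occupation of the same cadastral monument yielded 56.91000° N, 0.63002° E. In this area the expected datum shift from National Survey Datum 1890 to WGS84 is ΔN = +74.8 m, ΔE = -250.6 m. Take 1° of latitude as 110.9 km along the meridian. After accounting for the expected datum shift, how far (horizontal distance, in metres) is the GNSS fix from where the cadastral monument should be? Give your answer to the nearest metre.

34 m

Observed coordinate differences: Δφ = +0.00097°, Δλ = -0.00429°.
Converting to metres (1° lat = 110900 m, cos φ = 0.545970): observed ΔN = 107.6 m, observed ΔE = -259.8 m.
Subtracting the expected shift leaves a residual of 107.6 − (74.8) = 32.8 m north and -259.8 − (-250.6) = -9.2 m east.
Residual distance = √(32.8² + (-9.2)²) = 34.0 m.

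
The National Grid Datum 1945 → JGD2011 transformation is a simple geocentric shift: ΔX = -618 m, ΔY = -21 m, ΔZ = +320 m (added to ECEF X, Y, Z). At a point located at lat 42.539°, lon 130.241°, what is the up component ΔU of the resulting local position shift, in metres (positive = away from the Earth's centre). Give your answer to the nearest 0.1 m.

The local up (radial) axis is (cos φ cos λ, cos φ sin λ, sin φ), giving ΔU = 294.160 − 11.811 + 216.349 = 498.70 m.

ΔU = 498.7 m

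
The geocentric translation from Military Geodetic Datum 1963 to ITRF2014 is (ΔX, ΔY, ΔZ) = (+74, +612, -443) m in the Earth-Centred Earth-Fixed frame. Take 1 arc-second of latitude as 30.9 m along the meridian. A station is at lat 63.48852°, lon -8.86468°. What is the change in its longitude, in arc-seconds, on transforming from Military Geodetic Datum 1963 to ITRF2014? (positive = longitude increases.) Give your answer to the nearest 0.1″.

sin φ = 0.894845, cos φ = 0.446377, sin λ = -0.154101, cos λ = 0.988055.
East component: ΔE = −sin λ·ΔX + cos λ·ΔY = −(-0.154101)(74) + (0.988055)(612) = 616.09 m.
1° of latitude spans 3600 × 30.90 = 111240 m; at latitude φ, 1° of longitude spans that × cos φ = 49655.0 m, so Δλ = 616.09 / 49655.0 × 3600 = 44.667″.

Δλ = 44.7″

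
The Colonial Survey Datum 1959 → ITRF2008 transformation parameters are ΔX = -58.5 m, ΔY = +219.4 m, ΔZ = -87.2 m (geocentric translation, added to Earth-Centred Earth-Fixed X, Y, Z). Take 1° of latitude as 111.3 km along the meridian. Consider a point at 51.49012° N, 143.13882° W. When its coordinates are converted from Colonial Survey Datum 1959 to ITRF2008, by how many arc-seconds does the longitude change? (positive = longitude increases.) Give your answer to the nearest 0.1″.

Δλ = -10.9″

sin φ = 0.782501, cos φ = 0.622650, sin λ = -0.599878, cos λ = -0.800091.
East component: ΔE = −sin λ·ΔX + cos λ·ΔY = −(-0.599878)(-58.5) + (-0.800091)(219.4) = -210.63 m.
1° of latitude spans 111300 m; at latitude φ, 1° of longitude spans that × cos φ = 69300.9 m, so Δλ = -210.63 / 69300.9 × 3600 = -10.942″.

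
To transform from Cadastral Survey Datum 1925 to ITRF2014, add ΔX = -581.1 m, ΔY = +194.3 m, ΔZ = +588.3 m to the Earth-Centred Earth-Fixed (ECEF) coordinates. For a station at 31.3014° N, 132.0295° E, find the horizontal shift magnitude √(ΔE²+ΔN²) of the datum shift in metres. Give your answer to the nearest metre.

377 m

The local east axis at (φ, λ) is (−sin λ, cos λ, 0), so ΔE = −sin(132.0295°)·(-581.1) + cos(132.0295°)·194.3 = 301.55 m.
The local north axis is (−sin φ cos λ, −sin φ sin λ, cos φ), giving ΔN = -202.129 − 74.983 + 502.671 = 225.56 m.
Horizontal magnitude = √(ΔE² + ΔN²) = √(301.55² + 225.56²) = 376.58 m.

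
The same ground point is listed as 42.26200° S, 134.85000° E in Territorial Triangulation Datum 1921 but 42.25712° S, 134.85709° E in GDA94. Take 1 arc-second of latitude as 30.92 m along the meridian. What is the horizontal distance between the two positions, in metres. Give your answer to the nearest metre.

798 m

Δφ = -42.25712° − -42.26200° = +0.00488°; Δλ = 134.85709° − 134.85000° = +0.00709°.
1° of latitude = 3600 × 30.92 = 111312 m.
ΔN = Δφ × 111312 = 543.2 m; ΔE = Δλ × 111312 × cos(-42.26200°) = +0.00709 × 111312 × 0.740077 = 584.1 m.
Distance = √(ΔE² + ΔN²) = √(584.1² + 543.2²) = 797.6 m.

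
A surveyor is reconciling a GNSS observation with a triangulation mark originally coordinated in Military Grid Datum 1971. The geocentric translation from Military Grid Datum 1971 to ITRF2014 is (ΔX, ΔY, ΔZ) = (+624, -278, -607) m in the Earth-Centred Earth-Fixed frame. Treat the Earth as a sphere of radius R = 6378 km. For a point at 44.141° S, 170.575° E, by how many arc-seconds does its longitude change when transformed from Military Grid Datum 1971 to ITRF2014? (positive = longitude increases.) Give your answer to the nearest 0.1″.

Δλ = 7.8″

sin φ = -0.696426, cos φ = 0.717628, sin λ = 0.163756, cos λ = -0.986501.
East component: ΔE = −sin λ·ΔX + cos λ·ΔY = −(0.163756)(624) + (-0.986501)(-278) = 172.06 m.
1° of latitude spans πR/180 = 111317 m; at latitude φ, 1° of longitude spans that × cos φ = 79884.3 m, so Δλ = 172.06 / 79884.3 × 3600 = 7.754″.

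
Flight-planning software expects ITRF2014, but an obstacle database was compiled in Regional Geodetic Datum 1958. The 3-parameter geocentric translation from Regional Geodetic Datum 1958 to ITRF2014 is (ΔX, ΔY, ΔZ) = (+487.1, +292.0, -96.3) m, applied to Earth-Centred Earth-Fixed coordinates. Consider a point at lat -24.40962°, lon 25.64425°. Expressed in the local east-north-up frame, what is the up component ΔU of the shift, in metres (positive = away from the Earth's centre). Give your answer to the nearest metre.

ΔU = 555 m

The local up (radial) axis is (cos φ cos λ, cos φ sin λ, sin φ), giving ΔU = 399.869 + 115.076 + 39.797 = 554.74 m.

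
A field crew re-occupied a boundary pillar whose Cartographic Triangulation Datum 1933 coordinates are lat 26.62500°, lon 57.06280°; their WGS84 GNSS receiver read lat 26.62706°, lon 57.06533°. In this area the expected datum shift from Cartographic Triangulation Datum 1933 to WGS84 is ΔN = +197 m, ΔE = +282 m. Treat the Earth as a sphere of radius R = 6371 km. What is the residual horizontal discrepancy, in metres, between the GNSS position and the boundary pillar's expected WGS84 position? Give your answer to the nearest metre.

44 m

Observed coordinate differences: Δφ = +0.00206°, Δλ = +0.00253°.
Converting to metres (1° lat = 111195 m, cos φ = 0.893959): observed ΔN = 229.1 m, observed ΔE = 251.5 m.
Subtracting the expected shift leaves a residual of 229.1 − (197) = 32.1 m north and 251.5 − (282) = -30.5 m east.
Residual distance = √(32.1² + (-30.5)²) = 44.3 m.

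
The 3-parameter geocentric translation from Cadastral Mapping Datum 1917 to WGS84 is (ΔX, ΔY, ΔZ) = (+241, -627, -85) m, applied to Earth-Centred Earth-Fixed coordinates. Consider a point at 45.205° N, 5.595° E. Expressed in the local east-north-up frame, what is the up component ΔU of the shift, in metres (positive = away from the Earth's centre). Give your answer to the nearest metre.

The local up (radial) axis is (cos φ cos λ, cos φ sin λ, sin φ), giving ΔU = 168.993 − 43.071 − 60.319 = 65.60 m.

ΔU = 66 m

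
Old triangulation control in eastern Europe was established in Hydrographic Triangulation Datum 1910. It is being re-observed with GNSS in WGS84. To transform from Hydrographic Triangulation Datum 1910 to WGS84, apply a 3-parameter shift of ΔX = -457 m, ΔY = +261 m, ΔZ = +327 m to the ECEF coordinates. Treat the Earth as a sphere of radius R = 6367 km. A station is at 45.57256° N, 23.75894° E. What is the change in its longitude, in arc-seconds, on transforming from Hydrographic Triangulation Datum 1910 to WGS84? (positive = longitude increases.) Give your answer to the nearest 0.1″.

sin φ = 0.714138, cos φ = 0.700005, sin λ = 0.402890, cos λ = 0.915249.
East component: ΔE = −sin λ·ΔX + cos λ·ΔY = −(0.402890)(-457) + (0.915249)(261) = 423.00 m.
1° of latitude spans πR/180 = 111125 m; at latitude φ, 1° of longitude spans that × cos φ = 77788.2 m, so Δλ = 423.00 / 77788.2 × 3600 = 19.576″.

Δλ = 19.6″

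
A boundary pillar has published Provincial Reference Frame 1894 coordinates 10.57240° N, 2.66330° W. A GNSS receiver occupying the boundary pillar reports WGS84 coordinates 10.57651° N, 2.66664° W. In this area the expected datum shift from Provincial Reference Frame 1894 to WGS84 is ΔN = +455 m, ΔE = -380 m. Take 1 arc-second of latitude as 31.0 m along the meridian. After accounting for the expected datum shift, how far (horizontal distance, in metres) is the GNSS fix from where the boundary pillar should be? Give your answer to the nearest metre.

Observed coordinate differences: Δφ = +0.00411°, Δλ = -0.00334°.
Converting to metres (1° lat = 111600 m, cos φ = 0.983024): observed ΔN = 458.7 m, observed ΔE = -366.4 m.
Subtracting the expected shift leaves a residual of 458.7 − (455) = 3.7 m north and -366.4 − (-380) = 13.6 m east.
Residual distance = √(3.7² + 13.6²) = 14.1 m.

14 m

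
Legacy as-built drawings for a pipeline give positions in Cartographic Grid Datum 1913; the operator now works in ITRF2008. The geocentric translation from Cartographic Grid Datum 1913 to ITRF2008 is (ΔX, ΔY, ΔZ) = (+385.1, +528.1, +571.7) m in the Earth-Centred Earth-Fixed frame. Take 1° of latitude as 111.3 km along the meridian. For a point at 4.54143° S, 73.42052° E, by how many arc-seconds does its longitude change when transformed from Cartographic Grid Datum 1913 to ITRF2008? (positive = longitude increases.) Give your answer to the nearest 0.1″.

Δλ = -7.1″

sin φ = -0.079180, cos φ = 0.996860, sin λ = 0.958425, cos λ = 0.285345.
East component: ΔE = −sin λ·ΔX + cos λ·ΔY = −(0.958425)(385.1) + (0.285345)(528.1) = -218.40 m.
1° of latitude spans 111300 m; at latitude φ, 1° of longitude spans that × cos φ = 110950.6 m, so Δλ = -218.40 / 110950.6 × 3600 = -7.086″.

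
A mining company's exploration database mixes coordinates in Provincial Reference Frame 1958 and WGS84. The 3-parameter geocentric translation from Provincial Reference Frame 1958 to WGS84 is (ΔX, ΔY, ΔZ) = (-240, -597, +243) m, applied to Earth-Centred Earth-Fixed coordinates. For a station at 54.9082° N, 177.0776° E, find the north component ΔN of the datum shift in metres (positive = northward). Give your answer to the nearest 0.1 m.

At φ = 54.9082°, λ = 177.0776°: sin φ = 0.818232, cos φ = 0.574888, sin λ = 0.050983, cos λ = -0.998700.
ΔN = −sin φ cos λ·ΔX − sin φ sin λ·ΔY + cos φ·ΔZ = −(0.818232)(-0.998700)(-240) − (0.818232)(0.050983)(-597) + (0.574888)(243) = -31.52 m.

ΔN = -31.5 m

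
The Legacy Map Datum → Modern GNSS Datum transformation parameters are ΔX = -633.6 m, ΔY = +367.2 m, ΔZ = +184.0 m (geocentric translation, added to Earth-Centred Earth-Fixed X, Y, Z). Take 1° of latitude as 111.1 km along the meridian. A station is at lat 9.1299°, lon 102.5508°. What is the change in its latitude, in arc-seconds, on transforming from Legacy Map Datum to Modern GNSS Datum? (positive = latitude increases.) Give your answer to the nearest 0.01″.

sin φ = 0.158673, cos φ = 0.987331, sin λ = 0.976104, cos λ = -0.217305.
North component: ΔN = −sin φ cos λ·ΔX − sin φ sin λ·ΔY + cos φ·ΔZ = −(0.158673)(-0.217305)(-633.6) − (0.158673)(0.976104)(367.2) + (0.987331)(184.0) = 102.95 m.
1° of latitude spans 111100 m, so Δφ = 102.95 / 111100 × 3600 = 3.336″.

Δφ = 3.34″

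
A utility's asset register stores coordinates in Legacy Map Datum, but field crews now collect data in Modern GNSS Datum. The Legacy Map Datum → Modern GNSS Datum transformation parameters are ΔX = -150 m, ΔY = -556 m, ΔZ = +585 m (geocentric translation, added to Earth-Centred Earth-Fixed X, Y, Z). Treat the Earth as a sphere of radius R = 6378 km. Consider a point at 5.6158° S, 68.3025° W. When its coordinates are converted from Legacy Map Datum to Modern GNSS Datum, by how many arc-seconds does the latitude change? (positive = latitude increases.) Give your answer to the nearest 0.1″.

sin φ = -0.097857, cos φ = 0.995200, sin λ = -0.929149, cos λ = 0.369706.
North component: ΔN = −sin φ cos λ·ΔX − sin φ sin λ·ΔY + cos φ·ΔZ = −(-0.097857)(0.369706)(-150) − (-0.097857)(-0.929149)(-556) + (0.995200)(585) = 627.32 m.
1° of latitude spans πR/180 = 111317 m, so Δφ = 627.32 / 111317 × 3600 = 20.288″.

Δφ = 20.3″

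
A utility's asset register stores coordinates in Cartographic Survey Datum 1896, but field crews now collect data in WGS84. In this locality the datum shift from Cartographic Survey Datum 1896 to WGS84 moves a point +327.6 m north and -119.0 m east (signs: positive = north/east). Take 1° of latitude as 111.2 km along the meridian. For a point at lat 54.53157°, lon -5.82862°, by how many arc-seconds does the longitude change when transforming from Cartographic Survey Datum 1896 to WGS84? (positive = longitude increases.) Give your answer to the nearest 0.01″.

At latitude 54.53157°, cos φ = 0.580254.
1° of longitude at this latitude = 111.2 × cos φ = 64.52 km, so Δλ = -119.0 / 64524.3 = -0.0018443° = -6.639″.

Δλ = -6.64″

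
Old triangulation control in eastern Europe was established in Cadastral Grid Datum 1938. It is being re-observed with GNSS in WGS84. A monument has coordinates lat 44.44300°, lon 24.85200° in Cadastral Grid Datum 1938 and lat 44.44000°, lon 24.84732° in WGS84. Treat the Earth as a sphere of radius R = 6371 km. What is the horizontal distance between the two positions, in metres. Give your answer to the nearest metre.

Δφ = 44.44000° − 44.44300° = -0.00300°; Δλ = 24.84732° − 24.85200° = -0.00468°.
1° along a meridian = πR/180 = 111195 m.
ΔN = Δφ × 111195 = -333.6 m; ΔE = Δλ × 111195 × cos(44.44300°) = -0.00468 × 111195 × 0.713947 = -371.5 m.
Distance = √(ΔE² + ΔN²) = √((-371.5)² + (-333.6)²) = 499.3 m.

499 m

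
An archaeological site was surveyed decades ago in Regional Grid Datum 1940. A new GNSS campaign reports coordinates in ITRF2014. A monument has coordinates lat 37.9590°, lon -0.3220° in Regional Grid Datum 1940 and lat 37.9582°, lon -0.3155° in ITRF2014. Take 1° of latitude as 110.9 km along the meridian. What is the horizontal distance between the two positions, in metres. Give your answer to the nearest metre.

Δφ = 37.9582° − 37.9590° = -0.0008°; Δλ = -0.3155° − -0.3220° = +0.0065°.
ΔN = Δφ × 110900 = -88.7 m; ΔE = Δλ × 110900 × cos(37.9590°) = +0.0065 × 110900 × 0.788451 = 568.4 m.
Distance = √(ΔE² + ΔN²) = √(568.4² + (-88.7)²) = 575.2 m.

575 m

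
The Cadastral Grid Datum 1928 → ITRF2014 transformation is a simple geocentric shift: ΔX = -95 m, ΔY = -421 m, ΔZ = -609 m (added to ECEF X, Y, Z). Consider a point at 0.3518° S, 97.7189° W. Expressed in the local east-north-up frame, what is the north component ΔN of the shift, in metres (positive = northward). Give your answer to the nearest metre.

ΔN = -606 m

The local north axis is (−sin φ cos λ, −sin φ sin λ, cos φ), giving ΔN = 0.078 + 2.562 − 608.989 = -606.35 m.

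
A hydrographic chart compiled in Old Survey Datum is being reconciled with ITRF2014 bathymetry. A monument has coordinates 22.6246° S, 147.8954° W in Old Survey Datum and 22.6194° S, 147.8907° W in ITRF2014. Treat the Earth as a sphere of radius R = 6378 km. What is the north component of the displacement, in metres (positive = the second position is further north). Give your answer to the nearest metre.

ΔN = 579 m

Δφ = -22.6194° − -22.6246° = +0.0052°; Δλ = -147.8907° − -147.8954° = +0.0047°.
1° along a meridian = πR/180 = 111317 m.
ΔN = Δφ × 111317 = 578.8 m; ΔE = Δλ × 111317 × cos(-22.6246°) = +0.0047 × 111317 × 0.923045 = 482.9 m.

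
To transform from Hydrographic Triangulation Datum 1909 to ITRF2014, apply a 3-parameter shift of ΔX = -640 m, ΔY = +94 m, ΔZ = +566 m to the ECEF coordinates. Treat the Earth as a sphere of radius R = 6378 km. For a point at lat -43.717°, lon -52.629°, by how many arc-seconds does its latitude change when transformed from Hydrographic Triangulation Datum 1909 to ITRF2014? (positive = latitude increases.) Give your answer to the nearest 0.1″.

sin φ = -0.691097, cos φ = 0.722762, sin λ = -0.794722, cos λ = 0.606974.
North component: ΔN = −sin φ cos λ·ΔX − sin φ sin λ·ΔY + cos φ·ΔZ = −(-0.691097)(0.606974)(-640) − (-0.691097)(-0.794722)(94) + (0.722762)(566) = 88.99 m.
1° of latitude spans πR/180 = 111317 m, so Δφ = 88.99 / 111317 × 3600 = 2.878″.

Δφ = 2.9″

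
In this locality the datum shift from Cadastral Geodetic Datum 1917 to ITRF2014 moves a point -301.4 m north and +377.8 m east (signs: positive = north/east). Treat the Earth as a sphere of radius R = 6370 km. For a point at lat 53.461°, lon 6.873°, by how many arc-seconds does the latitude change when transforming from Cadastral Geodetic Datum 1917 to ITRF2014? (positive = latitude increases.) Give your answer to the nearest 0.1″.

On a sphere of radius R, 1 rad of latitude = R, so Δφ = ΔN / R = -301.4 / 6370000 = -4.7316e-05 rad = -9.760″.

Δφ = -9.8″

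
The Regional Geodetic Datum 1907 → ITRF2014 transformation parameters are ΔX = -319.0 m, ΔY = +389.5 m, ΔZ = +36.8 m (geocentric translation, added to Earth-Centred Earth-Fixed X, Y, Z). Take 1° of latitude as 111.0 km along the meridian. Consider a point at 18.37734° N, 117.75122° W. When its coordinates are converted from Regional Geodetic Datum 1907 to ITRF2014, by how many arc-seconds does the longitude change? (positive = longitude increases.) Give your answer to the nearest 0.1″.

sin φ = 0.315274, cos φ = 0.949001, sin λ = -0.884978, cos λ = -0.465633.
East component: ΔE = −sin λ·ΔX + cos λ·ΔY = −(-0.884978)(-319.0) + (-0.465633)(389.5) = -463.67 m.
1° of latitude spans 111000 m; at latitude φ, 1° of longitude spans that × cos φ = 105339.1 m, so Δλ = -463.67 / 105339.1 × 3600 = -15.846″.

Δλ = -15.8″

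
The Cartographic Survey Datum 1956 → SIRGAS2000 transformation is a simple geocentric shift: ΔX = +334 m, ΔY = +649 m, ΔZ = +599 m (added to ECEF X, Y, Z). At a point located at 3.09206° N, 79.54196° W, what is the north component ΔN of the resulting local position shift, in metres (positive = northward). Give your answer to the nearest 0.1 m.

The local north axis is (−sin φ cos λ, −sin φ sin λ, cos φ), giving ΔN = -3.270 + 34.426 + 598.128 = 629.28 m.

ΔN = 629.3 m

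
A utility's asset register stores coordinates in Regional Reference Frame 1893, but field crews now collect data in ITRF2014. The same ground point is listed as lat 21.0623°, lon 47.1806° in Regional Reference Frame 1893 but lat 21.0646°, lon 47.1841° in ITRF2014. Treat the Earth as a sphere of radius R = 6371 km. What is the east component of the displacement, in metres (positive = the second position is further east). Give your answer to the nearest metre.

ΔE = 363 m

Δφ = 21.0646° − 21.0623° = +0.0023°; Δλ = 47.1841° − 47.1806° = +0.0035°.
1° along a meridian = πR/180 = 111195 m.
ΔN = Δφ × 111195 = 255.7 m; ΔE = Δλ × 111195 × cos(21.0623°) = +0.0035 × 111195 × 0.933190 = 363.2 m.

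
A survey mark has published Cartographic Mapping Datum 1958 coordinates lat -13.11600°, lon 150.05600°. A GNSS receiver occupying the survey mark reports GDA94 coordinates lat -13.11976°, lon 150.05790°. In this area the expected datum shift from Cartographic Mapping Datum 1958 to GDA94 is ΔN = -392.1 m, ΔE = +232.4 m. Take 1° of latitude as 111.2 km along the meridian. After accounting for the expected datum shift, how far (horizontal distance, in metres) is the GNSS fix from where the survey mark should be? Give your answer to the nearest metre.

37 m

Observed coordinate differences: Δφ = -0.00376°, Δλ = +0.00190°.
Converting to metres (1° lat = 111200 m, cos φ = 0.973913): observed ΔN = -418.1 m, observed ΔE = 205.8 m.
Subtracting the expected shift leaves a residual of -418.1 − (-392.1) = -26.0 m north and 205.8 − (232.4) = -26.6 m east.
Residual distance = √((-26.0)² + (-26.6)²) = 37.2 m.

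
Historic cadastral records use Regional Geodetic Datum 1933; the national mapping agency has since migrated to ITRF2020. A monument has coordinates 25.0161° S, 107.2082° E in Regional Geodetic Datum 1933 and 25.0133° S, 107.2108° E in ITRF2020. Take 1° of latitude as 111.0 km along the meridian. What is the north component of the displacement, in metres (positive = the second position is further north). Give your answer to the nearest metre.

Δφ = -25.0133° − -25.0161° = +0.0028°; Δλ = 107.2108° − 107.2082° = +0.0026°.
ΔN = Δφ × 111000 = 310.8 m; ΔE = Δλ × 111000 × cos(-25.0161°) = +0.0026 × 111000 × 0.906189 = 261.5 m.

ΔN = 311 m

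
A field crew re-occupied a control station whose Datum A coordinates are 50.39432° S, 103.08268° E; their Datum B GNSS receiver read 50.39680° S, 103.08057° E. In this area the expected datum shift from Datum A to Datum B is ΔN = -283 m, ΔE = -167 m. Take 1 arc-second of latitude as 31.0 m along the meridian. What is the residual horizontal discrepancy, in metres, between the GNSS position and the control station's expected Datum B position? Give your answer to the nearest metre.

18 m

Observed coordinate differences: Δφ = -0.00248°, Δλ = -0.00211°.
Converting to metres (1° lat = 111600 m, cos φ = 0.637500): observed ΔN = -276.8 m, observed ΔE = -150.1 m.
Subtracting the expected shift leaves a residual of -276.8 − (-283) = 6.2 m north and -150.1 − (-167) = 16.9 m east.
Residual distance = √(6.2² + 16.9²) = 18.0 m.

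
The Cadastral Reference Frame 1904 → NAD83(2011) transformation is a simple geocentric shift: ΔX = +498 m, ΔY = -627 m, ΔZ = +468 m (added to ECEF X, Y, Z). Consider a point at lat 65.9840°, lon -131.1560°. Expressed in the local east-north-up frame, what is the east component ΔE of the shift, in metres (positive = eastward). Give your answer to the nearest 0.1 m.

At φ = 65.9840°, λ = -131.1560°: sin φ = 0.913432, cos φ = 0.406992, sin λ = -0.752921, cos λ = -0.658111.
ΔE = −sin λ·ΔX + cos λ·ΔY = −(-0.752921)·(498) + (-0.658111)·(-627) = 787.59 m.

ΔE = 787.6 m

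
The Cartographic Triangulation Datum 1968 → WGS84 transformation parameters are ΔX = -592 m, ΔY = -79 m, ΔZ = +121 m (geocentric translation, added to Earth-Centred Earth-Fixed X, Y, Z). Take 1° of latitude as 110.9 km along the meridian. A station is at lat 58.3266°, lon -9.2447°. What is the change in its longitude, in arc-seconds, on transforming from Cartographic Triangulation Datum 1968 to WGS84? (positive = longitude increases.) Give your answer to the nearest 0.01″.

sin φ = 0.851055, cos φ = 0.525077, sin λ = -0.160651, cos λ = 0.987011.
East component: ΔE = −sin λ·ΔX + cos λ·ΔY = −(-0.160651)(-592) + (0.987011)(-79) = -173.08 m.
1° of latitude spans 110900 m; at latitude φ, 1° of longitude spans that × cos φ = 58231.0 m, so Δλ = -173.08 / 58231.0 × 3600 = -10.700″.

Δλ = -10.70″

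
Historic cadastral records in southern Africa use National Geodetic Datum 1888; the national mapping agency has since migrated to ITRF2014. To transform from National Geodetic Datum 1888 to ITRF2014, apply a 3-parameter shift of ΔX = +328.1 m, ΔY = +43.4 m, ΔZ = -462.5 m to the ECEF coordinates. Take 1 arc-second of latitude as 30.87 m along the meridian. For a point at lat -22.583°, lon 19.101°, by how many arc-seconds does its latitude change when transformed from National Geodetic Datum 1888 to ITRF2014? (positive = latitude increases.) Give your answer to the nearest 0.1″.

sin φ = -0.384021, cos φ = 0.923324, sin λ = 0.327234, cos λ = 0.944943.
North component: ΔN = −sin φ cos λ·ΔX − sin φ sin λ·ΔY + cos φ·ΔZ = −(-0.384021)(0.944943)(328.1) − (-0.384021)(0.327234)(43.4) + (0.923324)(-462.5) = -302.52 m.
1° of latitude spans 3600 × 30.87 = 111132 m, so Δφ = -302.52 / 111132 × 3600 = -9.800″.

Δφ = -9.8″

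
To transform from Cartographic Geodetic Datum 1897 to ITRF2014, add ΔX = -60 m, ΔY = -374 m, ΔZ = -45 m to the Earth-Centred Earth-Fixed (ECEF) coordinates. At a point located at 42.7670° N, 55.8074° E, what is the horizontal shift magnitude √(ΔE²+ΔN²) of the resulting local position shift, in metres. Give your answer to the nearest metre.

The local east axis at (φ, λ) is (−sin λ, cos λ, 0), so ΔE = −sin(55.8074°)·(-60) + cos(55.8074°)·(-374) = -160.55 m.
The local north axis is (−sin φ cos λ, −sin φ sin λ, cos φ), giving ΔN = 22.896 + 210.058 − 33.035 = 199.92 m.
Horizontal magnitude = √(ΔE² + ΔN²) = √((-160.55)² + 199.92²) = 256.41 m.

256 m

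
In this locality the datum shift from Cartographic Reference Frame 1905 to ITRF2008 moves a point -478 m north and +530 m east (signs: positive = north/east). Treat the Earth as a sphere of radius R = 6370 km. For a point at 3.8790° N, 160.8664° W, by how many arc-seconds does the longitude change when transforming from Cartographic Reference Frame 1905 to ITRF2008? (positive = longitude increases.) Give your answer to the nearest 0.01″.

Δλ = 17.20″

At latitude 3.8790°, cos φ = 0.997709.
One radian of longitude at latitude φ spans R cos φ, so Δλ = ΔE / (R cos φ) = 530.0 / (6370000 × 0.997709) = 8.3394e-05 rad = 17.201″.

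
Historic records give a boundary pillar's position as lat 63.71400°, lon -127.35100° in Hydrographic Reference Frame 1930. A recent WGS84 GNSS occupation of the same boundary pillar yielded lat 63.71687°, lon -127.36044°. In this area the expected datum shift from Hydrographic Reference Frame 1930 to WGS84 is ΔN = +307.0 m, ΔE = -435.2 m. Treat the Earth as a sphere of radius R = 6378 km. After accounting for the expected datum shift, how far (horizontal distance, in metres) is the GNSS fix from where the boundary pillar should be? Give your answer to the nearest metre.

33 m

Observed coordinate differences: Δφ = +0.00287°, Δλ = -0.00944°.
Converting to metres (1° lat = 111317 m, cos φ = 0.442852): observed ΔN = 319.5 m, observed ΔE = -465.4 m.
Subtracting the expected shift leaves a residual of 319.5 − (307.0) = 12.5 m north and -465.4 − (-435.2) = -30.2 m east.
Residual distance = √(12.5² + (-30.2)²) = 32.6 m.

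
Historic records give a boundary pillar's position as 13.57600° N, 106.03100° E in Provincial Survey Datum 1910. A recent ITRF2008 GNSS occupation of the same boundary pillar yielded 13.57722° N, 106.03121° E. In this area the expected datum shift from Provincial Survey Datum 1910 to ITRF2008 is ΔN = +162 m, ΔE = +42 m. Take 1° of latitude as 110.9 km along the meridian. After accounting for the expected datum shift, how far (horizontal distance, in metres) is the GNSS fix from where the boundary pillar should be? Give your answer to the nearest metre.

Observed coordinate differences: Δφ = +0.00122°, Δλ = +0.00021°.
Converting to metres (1° lat = 110900 m, cos φ = 0.972059): observed ΔN = 135.3 m, observed ΔE = 22.6 m.
Subtracting the expected shift leaves a residual of 135.3 − (162) = -26.7 m north and 22.6 − (42) = -19.4 m east.
Residual distance = √((-26.7)² + (-19.4)²) = 33.0 m.

33 m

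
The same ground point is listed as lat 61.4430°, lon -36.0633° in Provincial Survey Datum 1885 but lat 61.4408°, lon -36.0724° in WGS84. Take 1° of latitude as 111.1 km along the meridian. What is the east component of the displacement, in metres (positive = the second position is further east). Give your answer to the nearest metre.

ΔE = -483 m

Δφ = 61.4408° − 61.4430° = -0.0022°; Δλ = -36.0724° − -36.0633° = -0.0091°.
ΔN = Δφ × 111100 = -244.4 m; ΔE = Δλ × 111100 × cos(61.4430°) = -0.0091 × 111100 × 0.478033 = -483.3 m.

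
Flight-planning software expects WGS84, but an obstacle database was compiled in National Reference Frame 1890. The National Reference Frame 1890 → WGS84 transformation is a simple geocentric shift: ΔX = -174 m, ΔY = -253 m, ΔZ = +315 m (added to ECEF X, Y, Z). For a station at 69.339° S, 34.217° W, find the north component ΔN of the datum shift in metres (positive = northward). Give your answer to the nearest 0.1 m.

At φ = -69.339°, λ = -34.217°: sin φ = -0.935684, cos φ = 0.352838, sin λ = -0.562329, cos λ = 0.826914.
ΔN = −sin φ cos λ·ΔX − sin φ sin λ·ΔY + cos φ·ΔZ = −(-0.935684)(0.826914)(-174) − (-0.935684)(-0.562329)(-253) + (0.352838)(315) = 109.63 m.

ΔN = 109.6 m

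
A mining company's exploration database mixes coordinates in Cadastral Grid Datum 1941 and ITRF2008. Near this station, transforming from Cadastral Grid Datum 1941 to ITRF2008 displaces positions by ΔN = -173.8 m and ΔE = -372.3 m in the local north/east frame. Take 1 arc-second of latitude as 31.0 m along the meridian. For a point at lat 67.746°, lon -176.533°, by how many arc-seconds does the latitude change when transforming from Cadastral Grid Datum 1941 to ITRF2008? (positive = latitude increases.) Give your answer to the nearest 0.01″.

1″ of latitude = 31.00 m, so Δφ = -173.8 / 31.00 = -5.606″.

Δφ = -5.61″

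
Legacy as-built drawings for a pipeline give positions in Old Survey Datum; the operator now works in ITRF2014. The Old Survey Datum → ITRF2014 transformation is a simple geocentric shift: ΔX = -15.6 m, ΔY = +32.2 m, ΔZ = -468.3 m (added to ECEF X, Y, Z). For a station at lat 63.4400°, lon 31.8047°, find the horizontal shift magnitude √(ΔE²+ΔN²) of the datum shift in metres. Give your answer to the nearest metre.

At φ = 63.4400°, λ = 31.8047°: sin φ = 0.894467, cos φ = 0.447135, sin λ = 0.527026, cos λ = 0.849849.
ΔE = −sin λ·ΔX + cos λ·ΔY = −(0.527026)·(-15.6) + (0.849849)·(32.2) = 35.59 m.
ΔN = −sin φ cos λ·ΔX − sin φ sin λ·ΔY + cos φ·ΔZ = −(0.894467)(0.849849)(-15.6) − (0.894467)(0.527026)(32.2) + (0.447135)(-468.3) = -212.71 m.
Horizontal magnitude = √(ΔE² + ΔN²) = √(35.59² + (-212.71)²) = 215.67 m.

216 m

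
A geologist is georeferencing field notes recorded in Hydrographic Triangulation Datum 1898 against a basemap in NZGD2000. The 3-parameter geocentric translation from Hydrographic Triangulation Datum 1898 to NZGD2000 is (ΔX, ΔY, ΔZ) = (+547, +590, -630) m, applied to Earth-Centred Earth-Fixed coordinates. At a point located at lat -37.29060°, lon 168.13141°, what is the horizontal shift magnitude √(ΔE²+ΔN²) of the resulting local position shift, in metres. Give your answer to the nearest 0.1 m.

At φ = -37.29060°, λ = 168.13141°: sin φ = -0.605858, cos φ = 0.795573, sin λ = 0.205668, cos λ = -0.978622.
ΔE = −sin λ·ΔX + cos λ·ΔY = −(0.205668)·(547) + (-0.978622)·(590) = -689.89 m.
ΔN = −sin φ cos λ·ΔX − sin φ sin λ·ΔY + cos φ·ΔZ = −(-0.605858)(-0.978622)(547) − (-0.605858)(0.205668)(590) + (0.795573)(-630) = -752.01 m.
Horizontal magnitude = √(ΔE² + ΔN²) = √((-689.89)² + (-752.01)²) = 1020.52 m.

1020.5 m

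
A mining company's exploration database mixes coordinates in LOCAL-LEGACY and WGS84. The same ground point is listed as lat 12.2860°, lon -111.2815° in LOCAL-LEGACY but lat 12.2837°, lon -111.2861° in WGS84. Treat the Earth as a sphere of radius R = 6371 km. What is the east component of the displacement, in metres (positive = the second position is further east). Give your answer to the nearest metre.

Δφ = 12.2837° − 12.2860° = -0.0023°; Δλ = -111.2861° − -111.2815° = -0.0046°.
1° along a meridian = πR/180 = 111195 m.
ΔN = Δφ × 111195 = -255.7 m; ΔE = Δλ × 111195 × cos(12.2860°) = -0.0046 × 111195 × 0.977098 = -499.8 m.

ΔE = -500 m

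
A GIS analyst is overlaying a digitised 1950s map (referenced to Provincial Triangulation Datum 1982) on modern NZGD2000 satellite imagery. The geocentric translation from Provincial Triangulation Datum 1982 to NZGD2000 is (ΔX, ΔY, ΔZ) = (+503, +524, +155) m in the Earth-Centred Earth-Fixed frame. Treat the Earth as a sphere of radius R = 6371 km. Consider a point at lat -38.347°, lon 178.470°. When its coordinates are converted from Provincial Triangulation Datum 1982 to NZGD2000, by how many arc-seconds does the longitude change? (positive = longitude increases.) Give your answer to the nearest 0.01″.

sin φ = -0.620423, cos φ = 0.784268, sin λ = 0.026700, cos λ = -0.999643.
East component: ΔE = −sin λ·ΔX + cos λ·ΔY = −(0.026700)(503) + (-0.999643)(524) = -537.24 m.
1° of latitude spans πR/180 = 111195 m; at latitude φ, 1° of longitude spans that × cos φ = 87206.6 m, so Δλ = -537.24 / 87206.6 × 3600 = -22.178″.

Δλ = -22.18″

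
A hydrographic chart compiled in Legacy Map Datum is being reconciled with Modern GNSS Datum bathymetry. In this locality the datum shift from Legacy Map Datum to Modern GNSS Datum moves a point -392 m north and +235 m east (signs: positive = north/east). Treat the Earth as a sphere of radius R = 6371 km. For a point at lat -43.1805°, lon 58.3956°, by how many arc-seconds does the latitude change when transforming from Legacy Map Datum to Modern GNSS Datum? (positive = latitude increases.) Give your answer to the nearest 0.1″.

Δφ = -12.7″

On a sphere of radius R, 1 rad of latitude = R, so Δφ = ΔN / R = -392.0 / 6371000 = -6.1529e-05 rad = -12.691″.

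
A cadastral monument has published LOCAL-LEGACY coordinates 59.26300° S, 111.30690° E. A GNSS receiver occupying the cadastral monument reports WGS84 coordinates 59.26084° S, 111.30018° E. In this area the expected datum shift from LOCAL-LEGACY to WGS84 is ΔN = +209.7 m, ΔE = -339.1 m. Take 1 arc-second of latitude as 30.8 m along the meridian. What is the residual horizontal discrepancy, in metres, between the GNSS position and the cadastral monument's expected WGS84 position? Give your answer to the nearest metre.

Observed coordinate differences: Δφ = +0.00216°, Δλ = -0.00672°.
Converting to metres (1° lat = 110880 m, cos φ = 0.511098): observed ΔN = 239.5 m, observed ΔE = -380.8 m.
Subtracting the expected shift leaves a residual of 239.5 − (209.7) = 29.8 m north and -380.8 − (-339.1) = -41.7 m east.
Residual distance = √(29.8² + (-41.7)²) = 51.3 m.

51 m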